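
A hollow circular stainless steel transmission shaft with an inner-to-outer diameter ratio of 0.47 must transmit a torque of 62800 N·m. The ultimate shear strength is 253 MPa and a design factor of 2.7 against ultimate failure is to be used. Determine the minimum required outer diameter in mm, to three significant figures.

τ_allow = 253/2.7 = 93.70 MPa.
For a hollow shaft τ = 16T/[πd_o³(1−k⁴)] with k = 0.47, so 1−k⁴ = 0.9512.
d_o³ = 16T/[π τ_allow (1−k⁴)] = 16×6.2800×10^7/(π×93.70×0.9512) = 3.588×10^6 mm³.
d_o = 153.1 mm.

d_o = 153 mm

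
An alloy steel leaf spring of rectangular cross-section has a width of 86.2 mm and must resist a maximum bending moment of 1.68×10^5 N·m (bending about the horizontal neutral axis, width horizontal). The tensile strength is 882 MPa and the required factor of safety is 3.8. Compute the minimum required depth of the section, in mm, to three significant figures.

σ_allow = 882/3.8 = 232.1 MPa.
For a rectangular section σ = 6M/(bh²), so h² = 6M/(b σ_allow) = 6×1.6800×10^8/(86.2×232.1) = 50380 mm².
h = 224.5 mm.

h = 224 mm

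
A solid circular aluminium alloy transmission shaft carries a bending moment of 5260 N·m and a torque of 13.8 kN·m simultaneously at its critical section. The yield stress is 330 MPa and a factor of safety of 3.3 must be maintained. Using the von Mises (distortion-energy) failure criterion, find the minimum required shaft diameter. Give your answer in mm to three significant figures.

d = 110 mm

σ_allow = σ_y/n = 330/3.3 = 100.0 MPa.
For a solid shaft σ_b = 32M/(πd³) and τ = 16T/(πd³), so the von Mises stress is σ' = (16/πd³)·√(4M²+3T²).
√(4M²+3T²) = √(4×(5.260×10^6)² + 3×(1.380×10^7)²) = 2.611×10^7 N·mm.
d³ = 16×2.611×10^7/(π×100.0) = 1.330×10^6 mm³.
d = 110.0 mm.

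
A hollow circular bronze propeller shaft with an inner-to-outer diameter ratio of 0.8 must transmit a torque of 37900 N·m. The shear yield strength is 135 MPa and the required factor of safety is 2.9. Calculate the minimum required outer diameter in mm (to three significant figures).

τ_allow = 135/2.9 = 46.55 MPa.
For a hollow shaft τ = 16T/[πd_o³(1−k⁴)] with k = 0.8, so 1−k⁴ = 0.5904.
d_o³ = 16T/[π τ_allow (1−k⁴)] = 16×3.7900×10^7/(π×46.55×0.5904) = 7.023×10^6 mm³.
d_o = 191.5 mm.

d_o = 192 mm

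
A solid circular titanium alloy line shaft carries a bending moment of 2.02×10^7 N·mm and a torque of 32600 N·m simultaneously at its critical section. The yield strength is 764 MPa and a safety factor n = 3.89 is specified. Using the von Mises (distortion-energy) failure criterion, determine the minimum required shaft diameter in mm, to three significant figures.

σ_allow = σ_y/n = 764/3.89 = 196.4 MPa.
For a solid shaft σ_b = 32M/(πd³) and τ = 16T/(πd³), so the von Mises stress is σ' = (16/πd³)·√(4M²+3T²).
√(4M²+3T²) = √(4×(2.020×10^7)² + 3×(3.260×10^7)²) = 6.943×10^7 N·mm.
d³ = 16×6.943×10^7/(π×196.4) = 1.800×10^6 mm³.
d = 121.7 mm.

d = 122 mm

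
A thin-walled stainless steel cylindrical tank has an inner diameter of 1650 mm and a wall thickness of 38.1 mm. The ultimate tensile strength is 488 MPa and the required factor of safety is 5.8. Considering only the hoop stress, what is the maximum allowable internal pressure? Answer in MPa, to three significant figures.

σ_allow = 488/5.8 = 84.14 MPa.
σ_h = pD/(2t) → p_allow = 2σ_allow t/D = 2×84.14×38.1/1650 = 3.886 MPa.

p_allow = 3.89 MPa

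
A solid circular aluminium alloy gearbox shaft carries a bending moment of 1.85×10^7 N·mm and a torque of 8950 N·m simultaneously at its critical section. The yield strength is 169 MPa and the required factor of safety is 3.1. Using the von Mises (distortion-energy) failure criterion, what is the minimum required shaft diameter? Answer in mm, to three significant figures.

d = 155 mm

σ_allow = σ_y/n = 169/3.1 = 54.52 MPa.
For a solid shaft σ_b = 32M/(πd³) and τ = 16T/(πd³), so the von Mises stress is σ' = (16/πd³)·√(4M²+3T²).
√(4M²+3T²) = √(4×(1.850×10^7)² + 3×(8.950×10^6)²) = 4.012×10^7 N·mm.
d³ = 16×4.012×10^7/(π×54.52) = 3.748×10^6 mm³.
d = 155.3 mm.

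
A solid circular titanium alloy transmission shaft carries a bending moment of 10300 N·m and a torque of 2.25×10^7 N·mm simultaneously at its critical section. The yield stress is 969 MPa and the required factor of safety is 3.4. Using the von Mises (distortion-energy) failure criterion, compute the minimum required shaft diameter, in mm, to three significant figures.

d = 92.4 mm

σ_allow = σ_y/n = 969/3.4 = 285.0 MPa.
For a solid shaft σ_b = 32M/(πd³) and τ = 16T/(πd³), so the von Mises stress is σ' = (16/πd³)·√(4M²+3T²).
√(4M²+3T²) = √(4×(1.030×10^7)² + 3×(2.250×10^7)²) = 4.408×10^7 N·mm.
d³ = 16×4.408×10^7/(π×285.0) = 787700 mm³.
d = 92.35 mm.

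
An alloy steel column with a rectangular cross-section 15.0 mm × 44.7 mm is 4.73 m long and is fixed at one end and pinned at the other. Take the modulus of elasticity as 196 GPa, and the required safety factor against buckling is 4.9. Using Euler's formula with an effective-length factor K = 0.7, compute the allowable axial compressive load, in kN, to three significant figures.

P_allow = 0.453 kN

Buckling occurs about the weak axis: I_min = h·b³/12 = 44.7×15.0³/12 = 12570 mm⁴ (b = 15.0 mm is the smaller dimension).
Effective length L_e = KL = 0.7×4.73 m = 3311 mm.
Euler critical load P_cr = π²EI/L_e² = π²×196000×12570/3311² = 2218 N.
P_allow = P_cr/n = 2218/4.9 = 452.7 N.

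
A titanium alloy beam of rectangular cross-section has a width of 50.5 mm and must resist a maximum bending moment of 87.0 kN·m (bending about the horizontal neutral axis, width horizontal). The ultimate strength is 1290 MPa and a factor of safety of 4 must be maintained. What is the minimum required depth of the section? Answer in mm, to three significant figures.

h = 179 mm

σ_allow = 1290/4 = 322.5 MPa.
For a rectangular section σ = 6M/(bh²), so h² = 6M/(b σ_allow) = 6×8.7000×10^7/(50.5×322.5) = 32050 mm².
h = 179.0 mm.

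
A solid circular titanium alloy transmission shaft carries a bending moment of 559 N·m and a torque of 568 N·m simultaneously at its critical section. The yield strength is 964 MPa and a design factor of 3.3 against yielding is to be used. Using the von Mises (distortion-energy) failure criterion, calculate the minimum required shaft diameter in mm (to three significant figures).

d = 29.6 mm

σ_allow = σ_y/n = 964/3.3 = 292.1 MPa.
For a solid shaft σ_b = 32M/(πd³) and τ = 16T/(πd³), so the von Mises stress is σ' = (16/πd³)·√(4M²+3T²).
√(4M²+3T²) = √(4×(559000)² + 3×(568000)²) = 1.489×10^6 N·mm.
d³ = 16×1.489×10^6/(π×292.1) = 25960 mm³.
d = 29.61 mm.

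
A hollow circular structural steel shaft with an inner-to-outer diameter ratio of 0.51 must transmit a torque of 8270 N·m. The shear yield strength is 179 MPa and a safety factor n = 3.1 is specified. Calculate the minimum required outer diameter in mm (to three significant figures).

d_o = 92.1 mm

τ_allow = 179/3.1 = 57.74 MPa.
For a hollow shaft τ = 16T/[πd_o³(1−k⁴)] with k = 0.51, so 1−k⁴ = 0.9323.
d_o³ = 16T/[π τ_allow (1−k⁴)] = 16×8270000/(π×57.74×0.9323) = 782400 mm³.
d_o = 92.14 mm.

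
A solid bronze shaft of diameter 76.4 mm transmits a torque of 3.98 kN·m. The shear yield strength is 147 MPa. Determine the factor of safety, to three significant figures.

n = 3.23

τ = 16T/(πd³) = 16×3980000/(π×76.4³) = 45.45 MPa.
n = τ_limit/τ = 147/45.45 = 3.234.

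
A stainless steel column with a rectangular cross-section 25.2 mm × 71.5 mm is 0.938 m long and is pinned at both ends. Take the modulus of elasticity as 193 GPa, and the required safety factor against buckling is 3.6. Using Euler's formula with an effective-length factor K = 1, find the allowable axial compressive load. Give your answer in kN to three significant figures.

Buckling occurs about the weak axis: I_min = h·b³/12 = 71.5×25.2³/12 = 95350 mm⁴ (b = 25.2 mm is the smaller dimension).
Effective length L_e = KL = 1×0.938 m = 938.0 mm.
Euler critical load P_cr = π²EI/L_e² = π²×193000×95350/938.0² = 206400 N.
P_allow = P_cr/n = 206400/3.6 = 57340 N.

P_allow = 57.3 kN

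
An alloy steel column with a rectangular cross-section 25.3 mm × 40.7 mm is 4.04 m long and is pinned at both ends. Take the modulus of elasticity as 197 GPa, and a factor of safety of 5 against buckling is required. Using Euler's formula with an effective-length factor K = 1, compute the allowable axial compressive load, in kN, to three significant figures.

Buckling occurs about the weak axis: I_min = h·b³/12 = 40.7×25.3³/12 = 54930 mm⁴ (b = 25.3 mm is the smaller dimension).
Effective length L_e = KL = 1×4.04 m = 4040 mm.
Euler critical load P_cr = π²EI/L_e² = π²×197000×54930/4040² = 6543 N.
P_allow = P_cr/n = 6543/5 = 1309 N.

P_allow = 1.31 kN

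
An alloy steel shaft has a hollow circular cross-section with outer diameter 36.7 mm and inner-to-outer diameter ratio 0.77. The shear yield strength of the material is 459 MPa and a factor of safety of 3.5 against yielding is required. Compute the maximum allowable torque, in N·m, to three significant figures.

τ_allow = 459/3.5 = 131.1 MPa.
For a hollow shaft T_allow = τ_allow·πd_o³(1−k⁴)/16 with 1−k⁴ = 0.6485, so πd_o³(1−k⁴)/16 = 6294 mm³.
T_allow = 131.1×6294 = 825400 N·mm = 825.4 N·m.

T_allow = 825 N·m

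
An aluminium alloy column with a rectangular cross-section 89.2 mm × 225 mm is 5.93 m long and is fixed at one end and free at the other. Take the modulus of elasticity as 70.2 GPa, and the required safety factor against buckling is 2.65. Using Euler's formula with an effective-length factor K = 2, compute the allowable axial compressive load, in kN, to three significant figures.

Buckling occurs about the weak axis: I_min = h·b³/12 = 225×89.2³/12 = 1.331×10^7 mm⁴ (b = 89.2 mm is the smaller dimension).
Effective length L_e = KL = 2×5.93 m = 11860 mm.
Euler critical load P_cr = π²EI/L_e² = π²×70200×1.331×10^7/11860² = 65550 N.
P_allow = P_cr/n = 65550/2.65 = 24740 N.

P_allow = 24.7 kN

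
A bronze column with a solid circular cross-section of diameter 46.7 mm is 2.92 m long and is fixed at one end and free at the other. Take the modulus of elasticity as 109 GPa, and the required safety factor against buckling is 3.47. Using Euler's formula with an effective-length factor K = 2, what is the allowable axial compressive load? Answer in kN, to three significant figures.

P_allow = 2.12 kN

I = πd⁴/64 = π×46.7⁴/64 = 233500 mm⁴.
Effective length L_e = KL = 2×2.92 m = 5840 mm.
Euler critical load P_cr = π²EI/L_e² = π²×109000×233500/5840² = 7364 N.
P_allow = P_cr/n = 7364/3.47 = 2122 N.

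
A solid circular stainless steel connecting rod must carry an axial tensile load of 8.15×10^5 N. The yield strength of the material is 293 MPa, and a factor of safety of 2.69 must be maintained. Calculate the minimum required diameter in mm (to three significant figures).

Allowable stress σ_allow = 293/2.69 = 108.9 MPa.
Required area A = F/σ_allow = 815000/108.9 = 7482 mm².
A = πd²/4 → d = √(4A/π) = 97.61 mm.

d = 97.6 mm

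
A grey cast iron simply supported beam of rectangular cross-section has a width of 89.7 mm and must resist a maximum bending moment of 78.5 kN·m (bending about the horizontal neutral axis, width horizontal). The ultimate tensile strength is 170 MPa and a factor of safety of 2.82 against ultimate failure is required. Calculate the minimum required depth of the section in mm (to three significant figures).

σ_allow = 170/2.82 = 60.28 MPa.
For a rectangular section σ = 6M/(bh²), so h² = 6M/(b σ_allow) = 6×7.8500×10^7/(89.7×60.28) = 87100 mm².
h = 295.1 mm.

h = 295 mm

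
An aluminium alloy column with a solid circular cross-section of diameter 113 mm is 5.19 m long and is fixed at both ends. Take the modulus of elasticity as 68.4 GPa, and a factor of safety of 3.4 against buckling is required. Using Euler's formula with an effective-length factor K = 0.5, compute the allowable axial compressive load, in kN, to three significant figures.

I = πd⁴/64 = π×113⁴/64 = 8.004×10^6 mm⁴.
Effective length L_e = KL = 0.5×5.19 m = 2595 mm.
Euler critical load P_cr = π²EI/L_e² = π²×68400×8.004×10^6/2595² = 802400 N.
P_allow = P_cr/n = 802400/3.4 = 236000 N.

P_allow = 236 kN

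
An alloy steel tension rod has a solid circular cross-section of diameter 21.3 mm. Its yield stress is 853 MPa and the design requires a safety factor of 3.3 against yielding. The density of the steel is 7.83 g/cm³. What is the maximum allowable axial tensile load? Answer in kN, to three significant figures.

σ_allow = 853/3.3 = 258.5 MPa.
A = πd²/4 = π×21.3²/4 = 356.3 mm².
F_allow = σ_allow × A = 258.5×356.3 = 92110 N.

F_allow = 92.1 kN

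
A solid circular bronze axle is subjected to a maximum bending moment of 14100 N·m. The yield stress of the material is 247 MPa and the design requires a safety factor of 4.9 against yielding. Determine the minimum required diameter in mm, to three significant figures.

σ_allow = 247/4.9 = 50.41 MPa.
For a solid circular section σ = 32M/(πd³), so d³ = 32M/(π σ_allow) = 32×1.4100×10^7/(π×50.41) = 2.849×10^6 mm³.
d = 141.8 mm.

d = 142 mm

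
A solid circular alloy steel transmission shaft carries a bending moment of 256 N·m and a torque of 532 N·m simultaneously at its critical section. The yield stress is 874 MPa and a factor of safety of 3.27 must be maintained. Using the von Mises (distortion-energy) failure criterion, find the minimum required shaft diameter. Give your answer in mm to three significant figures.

d = 27.2 mm

σ_allow = σ_y/n = 874/3.27 = 267.3 MPa.
For a solid shaft σ_b = 32M/(πd³) and τ = 16T/(πd³), so the von Mises stress is σ' = (16/πd³)·√(4M²+3T²).
√(4M²+3T²) = √(4×(256000)² + 3×(532000)²) = 1.054×10^6 N·mm.
d³ = 16×1.054×10^6/(π×267.3) = 20090 mm³.
d = 27.18 mm.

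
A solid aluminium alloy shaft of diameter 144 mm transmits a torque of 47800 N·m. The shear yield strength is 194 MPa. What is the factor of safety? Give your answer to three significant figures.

n = 2.38

τ = 16T/(πd³) = 16×4.7800×10^7/(π×144³) = 81.53 MPa.
n = τ_limit/τ = 194/81.53 = 2.380.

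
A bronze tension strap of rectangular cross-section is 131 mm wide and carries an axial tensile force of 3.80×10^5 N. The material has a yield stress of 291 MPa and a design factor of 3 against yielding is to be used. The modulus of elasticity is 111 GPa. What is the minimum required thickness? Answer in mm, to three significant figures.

t = 29.9 mm

σ_allow = 291/3 = 97.00 MPa.
Required area A = F/σ_allow = 380000/97.00 = 3918 mm².
t = A/w = 3918/131 = 29.90 mm.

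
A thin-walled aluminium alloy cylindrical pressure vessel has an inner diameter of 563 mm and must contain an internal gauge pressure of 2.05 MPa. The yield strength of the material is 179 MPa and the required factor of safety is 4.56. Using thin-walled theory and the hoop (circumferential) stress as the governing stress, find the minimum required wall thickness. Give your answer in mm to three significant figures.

t = 14.7 mm

σ_allow = 179/4.56 = 39.25 MPa.
Hoop stress σ_h = pD/(2t), so t = pD/(2σ_allow) = 2.05×563/(2×39.25) = 14.70 mm.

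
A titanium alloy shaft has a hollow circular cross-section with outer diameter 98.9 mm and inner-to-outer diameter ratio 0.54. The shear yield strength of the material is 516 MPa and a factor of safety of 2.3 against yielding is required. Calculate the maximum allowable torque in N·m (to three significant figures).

T_allow = 39000 N·m

τ_allow = 516/2.3 = 224.3 MPa.
For a hollow shaft T_allow = τ_allow·πd_o³(1−k⁴)/16 with 1−k⁴ = 0.9150, so πd_o³(1−k⁴)/16 = 173800 mm³.
T_allow = 224.3×173800 = 3.899×10^7 N·mm = 38990 N·m.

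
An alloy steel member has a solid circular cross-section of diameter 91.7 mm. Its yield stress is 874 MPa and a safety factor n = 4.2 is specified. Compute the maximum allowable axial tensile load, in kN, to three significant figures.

F_allow = 1370 kN

σ_allow = 874/4.2 = 208.1 MPa.
A = πd²/4 = π×91.7²/4 = 6604 mm².
F_allow = σ_allow × A = 208.1×6604 = 1.374×10^6 N.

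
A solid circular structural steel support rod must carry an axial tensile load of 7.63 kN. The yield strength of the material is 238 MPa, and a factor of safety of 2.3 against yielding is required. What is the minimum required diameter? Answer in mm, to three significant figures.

Allowable stress σ_allow = 238/2.3 = 103.5 MPa.
Required area A = F/σ_allow = 7630.0/103.5 = 73.74 mm².
A = πd²/4 → d = √(4A/π) = 9.689 mm.

d = 9.69 mm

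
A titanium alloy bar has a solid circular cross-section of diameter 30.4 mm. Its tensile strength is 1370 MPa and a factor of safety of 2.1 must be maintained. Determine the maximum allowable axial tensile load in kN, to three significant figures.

F_allow = 474 kN

σ_allow = 1370/2.1 = 652.4 MPa.
A = πd²/4 = π×30.4²/4 = 725.8 mm².
F_allow = σ_allow × A = 652.4×725.8 = 473500 N.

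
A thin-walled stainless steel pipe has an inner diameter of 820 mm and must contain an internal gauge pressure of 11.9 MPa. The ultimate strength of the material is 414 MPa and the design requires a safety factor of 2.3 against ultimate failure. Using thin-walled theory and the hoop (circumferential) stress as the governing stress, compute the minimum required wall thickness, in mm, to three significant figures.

σ_allow = 414/2.3 = 180.0 MPa.
Hoop stress σ_h = pD/(2t), so t = pD/(2σ_allow) = 11.9×820/(2×180.0) = 27.11 mm.

t = 27.1 mm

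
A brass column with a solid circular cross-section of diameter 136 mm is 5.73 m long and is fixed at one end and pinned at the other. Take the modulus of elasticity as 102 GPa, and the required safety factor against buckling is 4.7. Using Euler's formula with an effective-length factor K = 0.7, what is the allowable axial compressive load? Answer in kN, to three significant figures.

I = πd⁴/64 = π×136⁴/64 = 1.679×10^7 mm⁴.
Effective length L_e = KL = 0.7×5.73 m = 4011 mm.
Euler critical load P_cr = π²EI/L_e² = π²×102000×1.679×10^7/4011² = 1.051×10^6 N.
P_allow = P_cr/n = 1.051×10^6/4.7 = 223600 N.

P_allow = 224 kN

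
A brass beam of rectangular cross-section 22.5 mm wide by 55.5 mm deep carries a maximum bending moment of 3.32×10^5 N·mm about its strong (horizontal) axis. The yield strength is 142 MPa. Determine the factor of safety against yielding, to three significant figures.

n = 4.94

Section modulus S = bh²/6 = 22.5×55.5²/6 = 11550 mm³.
σ = M/S = 332000/11550 = 28.74 MPa.
n = 142/28.74 = 4.940.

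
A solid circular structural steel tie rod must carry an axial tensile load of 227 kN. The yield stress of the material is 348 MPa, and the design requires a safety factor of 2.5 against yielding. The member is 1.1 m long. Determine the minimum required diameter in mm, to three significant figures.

d = 45.6 mm

Allowable stress σ_allow = 348/2.5 = 139.2 MPa.
Required area A = F/σ_allow = 227000/139.2 = 1631 mm².
A = πd²/4 → d = √(4A/π) = 45.57 mm.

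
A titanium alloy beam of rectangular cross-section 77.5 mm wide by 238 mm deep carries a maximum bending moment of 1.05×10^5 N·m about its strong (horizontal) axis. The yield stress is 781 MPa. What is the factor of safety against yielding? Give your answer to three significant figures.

Section modulus S = bh²/6 = 77.5×238²/6 = 731700 mm³.
σ = M/S = 1.0500×10^8/731700 = 143.5 MPa.
n = 781/143.5 = 5.442.

n = 5.44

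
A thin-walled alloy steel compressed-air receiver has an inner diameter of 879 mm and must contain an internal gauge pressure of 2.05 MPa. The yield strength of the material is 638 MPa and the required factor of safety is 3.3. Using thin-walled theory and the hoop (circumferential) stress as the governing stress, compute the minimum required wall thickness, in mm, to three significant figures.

σ_allow = 638/3.3 = 193.3 MPa.
Hoop stress σ_h = pD/(2t), so t = pD/(2σ_allow) = 2.05×879/(2×193.3) = 4.660 mm.

t = 4.66 mm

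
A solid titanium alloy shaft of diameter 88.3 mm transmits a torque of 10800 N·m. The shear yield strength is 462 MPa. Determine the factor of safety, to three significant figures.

n = 5.78

τ = 16T/(πd³) = 16×1.0800×10^7/(π×88.3³) = 79.89 MPa.
n = τ_limit/τ = 462/79.89 = 5.783.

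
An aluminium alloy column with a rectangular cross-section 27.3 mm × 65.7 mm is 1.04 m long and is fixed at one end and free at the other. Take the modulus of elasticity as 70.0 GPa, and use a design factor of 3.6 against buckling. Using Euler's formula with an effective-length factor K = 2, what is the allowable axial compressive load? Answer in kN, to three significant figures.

Buckling occurs about the weak axis: I_min = h·b³/12 = 65.7×27.3³/12 = 111400 mm⁴ (b = 27.3 mm is the smaller dimension).
Effective length L_e = KL = 2×1.04 m = 2080 mm.
Euler critical load P_cr = π²EI/L_e² = π²×70000×111400/2080² = 17790 N.
P_allow = P_cr/n = 17790/3.6 = 4941 N.

P_allow = 4.94 kN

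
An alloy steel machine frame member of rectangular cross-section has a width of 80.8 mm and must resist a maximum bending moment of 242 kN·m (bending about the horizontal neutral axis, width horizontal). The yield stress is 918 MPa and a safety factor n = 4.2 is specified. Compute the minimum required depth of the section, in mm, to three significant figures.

σ_allow = 918/4.2 = 218.6 MPa.
For a rectangular section σ = 6M/(bh²), so h² = 6M/(b σ_allow) = 6×2.4200×10^8/(80.8×218.6) = 82220 mm².
h = 286.7 mm.

h = 287 mm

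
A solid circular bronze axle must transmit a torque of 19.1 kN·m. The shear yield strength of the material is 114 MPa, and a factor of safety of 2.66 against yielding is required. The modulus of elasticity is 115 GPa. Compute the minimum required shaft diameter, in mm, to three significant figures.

Allowable shear stress τ_allow = 114/2.66 = 42.86 MPa.
For a solid shaft τ = 16T/(πd³), so d³ = 16T/(π τ_allow) = 16×1.9100×10^7/(π×42.86) = 2.270×10^6 mm³.
d = (2.270×10^6)^(1/3) = 131.4 mm.

d = 131 mm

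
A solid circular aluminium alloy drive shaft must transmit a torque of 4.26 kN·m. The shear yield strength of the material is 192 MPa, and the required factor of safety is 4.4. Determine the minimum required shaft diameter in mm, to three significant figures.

Allowable shear stress τ_allow = 192/4.4 = 43.64 MPa.
For a solid shaft τ = 16T/(πd³), so d³ = 16T/(π τ_allow) = 16×4260000/(π×43.64) = 497200 mm³.
d = (497200)^(1/3) = 79.22 mm.

d = 79.2 mm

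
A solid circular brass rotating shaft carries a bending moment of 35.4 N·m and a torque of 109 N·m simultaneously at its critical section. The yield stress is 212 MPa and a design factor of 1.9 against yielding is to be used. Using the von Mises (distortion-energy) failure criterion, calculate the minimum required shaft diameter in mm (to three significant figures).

d = 21.0 mm

σ_allow = σ_y/n = 212/1.9 = 111.6 MPa.
For a solid shaft σ_b = 32M/(πd³) and τ = 16T/(πd³), so the von Mises stress is σ' = (16/πd³)·√(4M²+3T²).
√(4M²+3T²) = √(4×(35400)² + 3×(109000)²) = 201600 N·mm.
d³ = 16×201600/(π×111.6) = 9203 mm³.
d = 20.96 mm.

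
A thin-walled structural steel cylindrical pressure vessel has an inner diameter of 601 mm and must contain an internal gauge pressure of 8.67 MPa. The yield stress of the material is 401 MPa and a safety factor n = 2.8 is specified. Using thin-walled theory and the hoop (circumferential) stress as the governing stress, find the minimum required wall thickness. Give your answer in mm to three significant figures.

t = 18.2 mm

σ_allow = 401/2.8 = 143.2 MPa.
Hoop stress σ_h = pD/(2t), so t = pD/(2σ_allow) = 8.67×601/(2×143.2) = 18.19 mm.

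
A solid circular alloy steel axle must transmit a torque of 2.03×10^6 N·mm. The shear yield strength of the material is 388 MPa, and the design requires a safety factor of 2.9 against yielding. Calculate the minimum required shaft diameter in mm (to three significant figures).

Allowable shear stress τ_allow = 388/2.9 = 133.8 MPa.
For a solid shaft τ = 16T/(πd³), so d³ = 16T/(π τ_allow) = 16×2030000/(π×133.8) = 77270 mm³.
d = (77270)^(1/3) = 42.59 mm.

d = 42.6 mm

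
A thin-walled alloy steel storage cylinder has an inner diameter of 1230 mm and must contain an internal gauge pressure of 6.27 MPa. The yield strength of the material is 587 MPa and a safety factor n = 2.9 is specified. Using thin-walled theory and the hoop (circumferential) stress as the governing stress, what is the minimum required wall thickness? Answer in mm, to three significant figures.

t = 19.1 mm

σ_allow = 587/2.9 = 202.4 MPa.
Hoop stress σ_h = pD/(2t), so t = pD/(2σ_allow) = 6.27×1230/(2×202.4) = 19.05 mm.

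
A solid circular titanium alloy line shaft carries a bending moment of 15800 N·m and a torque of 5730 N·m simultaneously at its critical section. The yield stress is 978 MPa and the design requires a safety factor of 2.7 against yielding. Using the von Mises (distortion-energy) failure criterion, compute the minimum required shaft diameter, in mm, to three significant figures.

σ_allow = σ_y/n = 978/2.7 = 362.2 MPa.
For a solid shaft σ_b = 32M/(πd³) and τ = 16T/(πd³), so the von Mises stress is σ' = (16/πd³)·√(4M²+3T²).
√(4M²+3T²) = √(4×(1.580×10^7)² + 3×(5.730×10^6)²) = 3.312×10^7 N·mm.
d³ = 16×3.312×10^7/(π×362.2) = 465700 mm³.
d = 77.51 mm.

d = 77.5 mm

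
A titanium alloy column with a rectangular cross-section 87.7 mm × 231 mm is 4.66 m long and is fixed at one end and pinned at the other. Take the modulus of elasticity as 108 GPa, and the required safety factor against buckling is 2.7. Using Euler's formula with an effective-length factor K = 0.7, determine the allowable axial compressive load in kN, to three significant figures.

P_allow = 482 kN

Buckling occurs about the weak axis: I_min = h·b³/12 = 231×87.7³/12 = 1.298×10^7 mm⁴ (b = 87.7 mm is the smaller dimension).
Effective length L_e = KL = 0.7×4.66 m = 3262 mm.
Euler critical load P_cr = π²EI/L_e² = π²×108000×1.298×10^7/3262² = 1.301×10^6 N.
P_allow = P_cr/n = 1.301×10^6/2.7 = 481700 N.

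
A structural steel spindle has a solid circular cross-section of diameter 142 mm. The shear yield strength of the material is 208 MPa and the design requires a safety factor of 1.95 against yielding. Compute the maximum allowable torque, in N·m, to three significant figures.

τ_allow = 208/1.95 = 106.7 MPa.
For a solid shaft T_allow = τ_allow·πd³/16; πd³/16 = π×142³/16 = 562200 mm³.
T_allow = 106.7×562200 = 5.997×10^7 N·mm = 59970 N·m.

T_allow = 60000 N·m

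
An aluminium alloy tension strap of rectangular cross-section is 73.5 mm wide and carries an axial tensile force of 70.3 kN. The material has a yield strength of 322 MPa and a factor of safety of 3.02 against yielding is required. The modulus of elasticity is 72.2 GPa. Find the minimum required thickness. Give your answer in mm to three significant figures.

t = 8.97 mm

σ_allow = 322/3.02 = 106.6 MPa.
Required area A = F/σ_allow = 70300/106.6 = 659.3 mm².
t = A/w = 659.3/73.5 = 8.971 mm.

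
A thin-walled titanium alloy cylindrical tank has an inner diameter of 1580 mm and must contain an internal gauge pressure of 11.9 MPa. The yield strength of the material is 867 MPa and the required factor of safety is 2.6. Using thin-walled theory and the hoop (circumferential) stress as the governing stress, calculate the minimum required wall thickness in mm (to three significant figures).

t = 28.2 mm

σ_allow = 867/2.6 = 333.5 MPa.
Hoop stress σ_h = pD/(2t), so t = pD/(2σ_allow) = 11.9×1580/(2×333.5) = 28.19 mm.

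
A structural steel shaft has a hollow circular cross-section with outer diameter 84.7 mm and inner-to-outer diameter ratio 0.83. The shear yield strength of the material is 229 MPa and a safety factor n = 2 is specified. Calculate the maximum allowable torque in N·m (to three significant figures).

T_allow = 7180 N·m

τ_allow = 229/2 = 114.5 MPa.
For a hollow shaft T_allow = τ_allow·πd_o³(1−k⁴)/16 with 1−k⁴ = 0.5254, so πd_o³(1−k⁴)/16 = 62690 mm³.
T_allow = 114.5×62690 = 7.178×10^6 N·mm = 7178 N·m.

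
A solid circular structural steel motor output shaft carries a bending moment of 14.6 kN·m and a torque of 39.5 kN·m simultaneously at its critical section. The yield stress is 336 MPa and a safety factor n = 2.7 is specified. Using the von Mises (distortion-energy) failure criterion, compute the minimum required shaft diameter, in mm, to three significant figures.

σ_allow = σ_y/n = 336/2.7 = 124.4 MPa.
For a solid shaft σ_b = 32M/(πd³) and τ = 16T/(πd³), so the von Mises stress is σ' = (16/πd³)·√(4M²+3T²).
√(4M²+3T²) = √(4×(1.460×10^7)² + 3×(3.950×10^7)²) = 7.439×10^7 N·mm.
d³ = 16×7.439×10^7/(π×124.4) = 3.044×10^6 mm³.
d = 144.9 mm.

d = 145 mm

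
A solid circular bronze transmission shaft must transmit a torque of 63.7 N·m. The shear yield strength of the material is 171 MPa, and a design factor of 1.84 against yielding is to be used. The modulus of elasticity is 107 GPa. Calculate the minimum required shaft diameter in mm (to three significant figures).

d = 15.2 mm

Allowable shear stress τ_allow = 171/1.84 = 92.93 MPa.
For a solid shaft τ = 16T/(πd³), so d³ = 16T/(π τ_allow) = 16×63700/(π×92.93) = 3491 mm³.
d = (3491)^(1/3) = 15.17 mm.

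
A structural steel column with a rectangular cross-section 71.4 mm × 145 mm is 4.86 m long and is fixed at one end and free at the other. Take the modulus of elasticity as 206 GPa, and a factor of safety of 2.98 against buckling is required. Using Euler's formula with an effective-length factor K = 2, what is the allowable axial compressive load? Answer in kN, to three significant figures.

P_allow = 31.8 kN

Buckling occurs about the weak axis: I_min = h·b³/12 = 145×71.4³/12 = 4.398×10^6 mm⁴ (b = 71.4 mm is the smaller dimension).
Effective length L_e = KL = 2×4.86 m = 9720 mm.
Euler critical load P_cr = π²EI/L_e² = π²×206000×4.398×10^6/9720² = 94650 N.
P_allow = P_cr/n = 94650/2.98 = 31760 N.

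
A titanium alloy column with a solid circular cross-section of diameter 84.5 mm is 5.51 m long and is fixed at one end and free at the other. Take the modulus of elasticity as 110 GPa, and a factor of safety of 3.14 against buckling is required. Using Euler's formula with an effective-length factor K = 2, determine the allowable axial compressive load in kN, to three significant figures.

P_allow = 7.13 kN

I = πd⁴/64 = π×84.5⁴/64 = 2.503×10^6 mm⁴.
Effective length L_e = KL = 2×5.51 m = 11020 mm.
Euler critical load P_cr = π²EI/L_e² = π²×110000×2.503×10^6/11020² = 22370 N.
P_allow = P_cr/n = 22370/3.14 = 7125 N.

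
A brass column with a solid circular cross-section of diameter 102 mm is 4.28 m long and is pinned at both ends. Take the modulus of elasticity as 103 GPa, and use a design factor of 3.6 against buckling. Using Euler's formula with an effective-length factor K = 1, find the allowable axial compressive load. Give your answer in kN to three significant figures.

P_allow = 81.9 kN

I = πd⁴/64 = π×102⁴/64 = 5.313×10^6 mm⁴.
Effective length L_e = KL = 1×4.28 m = 4280 mm.
Euler critical load P_cr = π²EI/L_e² = π²×103000×5.313×10^6/4280² = 294900 N.
P_allow = P_cr/n = 294900/3.6 = 81910 N.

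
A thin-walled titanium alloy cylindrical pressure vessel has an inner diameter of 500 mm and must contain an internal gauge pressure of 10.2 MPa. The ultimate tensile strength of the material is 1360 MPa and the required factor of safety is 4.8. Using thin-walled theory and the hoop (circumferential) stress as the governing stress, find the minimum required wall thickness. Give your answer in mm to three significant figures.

σ_allow = 1360/4.8 = 283.3 MPa.
Hoop stress σ_h = pD/(2t), so t = pD/(2σ_allow) = 10.2×500/(2×283.3) = 9.000 mm.

t = 9.00 mm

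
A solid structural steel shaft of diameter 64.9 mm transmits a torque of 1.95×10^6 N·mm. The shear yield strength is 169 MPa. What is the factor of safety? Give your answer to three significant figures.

τ = 16T/(πd³) = 16×1950000/(π×64.9³) = 36.33 MPa.
n = τ_limit/τ = 169/36.33 = 4.652.

n = 4.65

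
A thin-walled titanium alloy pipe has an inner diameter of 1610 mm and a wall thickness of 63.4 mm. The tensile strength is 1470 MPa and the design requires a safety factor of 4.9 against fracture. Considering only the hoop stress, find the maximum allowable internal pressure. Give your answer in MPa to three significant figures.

σ_allow = 1470/4.9 = 300.0 MPa.
σ_h = pD/(2t) → p_allow = 2σ_allow t/D = 2×300.0×63.4/1610 = 23.63 MPa.

p_allow = 23.6 MPa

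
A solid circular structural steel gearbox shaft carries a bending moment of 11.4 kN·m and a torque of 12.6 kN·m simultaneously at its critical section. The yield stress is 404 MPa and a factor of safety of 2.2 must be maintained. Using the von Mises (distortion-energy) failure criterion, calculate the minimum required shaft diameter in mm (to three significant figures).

σ_allow = σ_y/n = 404/2.2 = 183.6 MPa.
For a solid shaft σ_b = 32M/(πd³) and τ = 16T/(πd³), so the von Mises stress is σ' = (16/πd³)·√(4M²+3T²).
√(4M²+3T²) = √(4×(1.140×10^7)² + 3×(1.260×10^7)²) = 3.156×10^7 N·mm.
d³ = 16×3.156×10^7/(π×183.6) = 875300 mm³.
d = 95.66 mm.

d = 95.7 mm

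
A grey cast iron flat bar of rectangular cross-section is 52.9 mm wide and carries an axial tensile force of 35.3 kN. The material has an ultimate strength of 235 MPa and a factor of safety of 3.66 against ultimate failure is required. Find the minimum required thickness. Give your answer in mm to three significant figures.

σ_allow = 235/3.66 = 64.21 MPa.
Required area A = F/σ_allow = 35300/64.21 = 549.8 mm².
t = A/w = 549.8/52.9 = 10.39 mm.

t = 10.4 mm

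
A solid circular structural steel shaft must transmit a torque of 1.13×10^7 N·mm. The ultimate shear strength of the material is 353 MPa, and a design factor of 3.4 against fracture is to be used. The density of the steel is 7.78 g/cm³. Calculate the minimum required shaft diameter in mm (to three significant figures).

Allowable shear stress τ_allow = 353/3.4 = 103.8 MPa.
For a solid shaft τ = 16T/(πd³), so d³ = 16T/(π τ_allow) = 16×1.1300×10^7/(π×103.8) = 554300 mm³.
d = (554300)^(1/3) = 82.15 mm.

d = 82.1 mm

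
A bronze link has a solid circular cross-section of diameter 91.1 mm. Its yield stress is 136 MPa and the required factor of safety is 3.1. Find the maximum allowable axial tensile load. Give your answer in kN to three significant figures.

F_allow = 286 kN

σ_allow = 136/3.1 = 43.87 MPa.
A = πd²/4 = π×91.1²/4 = 6518 mm².
F_allow = σ_allow × A = 43.87×6518 = 286000 N.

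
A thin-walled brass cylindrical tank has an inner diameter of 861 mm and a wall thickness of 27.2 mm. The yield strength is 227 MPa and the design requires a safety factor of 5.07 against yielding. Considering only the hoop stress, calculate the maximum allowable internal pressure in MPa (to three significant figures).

σ_allow = 227/5.07 = 44.77 MPa.
σ_h = pD/(2t) → p_allow = 2σ_allow t/D = 2×44.77×27.2/861 = 2.829 MPa.

p_allow = 2.83 MPa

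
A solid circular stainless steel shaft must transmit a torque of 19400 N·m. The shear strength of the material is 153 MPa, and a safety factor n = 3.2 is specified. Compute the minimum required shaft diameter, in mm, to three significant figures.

d = 127 mm

Allowable shear stress τ_allow = 153/3.2 = 47.81 MPa.
For a solid shaft τ = 16T/(πd³), so d³ = 16T/(π τ_allow) = 16×1.9400×10^7/(π×47.81) = 2.066×10^6 mm³.
d = (2.066×10^6)^(1/3) = 127.4 mm.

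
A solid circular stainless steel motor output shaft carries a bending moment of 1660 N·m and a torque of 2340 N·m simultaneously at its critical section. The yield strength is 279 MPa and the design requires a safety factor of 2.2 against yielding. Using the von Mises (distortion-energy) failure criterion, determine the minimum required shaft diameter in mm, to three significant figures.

d = 59.5 mm

σ_allow = σ_y/n = 279/2.2 = 126.8 MPa.
For a solid shaft σ_b = 32M/(πd³) and τ = 16T/(πd³), so the von Mises stress is σ' = (16/πd³)·√(4M²+3T²).
√(4M²+3T²) = √(4×(1.660×10^6)² + 3×(2.340×10^6)²) = 5.239×10^6 N·mm.
d³ = 16×5.239×10^6/(π×126.8) = 210400 mm³.
d = 59.48 mm.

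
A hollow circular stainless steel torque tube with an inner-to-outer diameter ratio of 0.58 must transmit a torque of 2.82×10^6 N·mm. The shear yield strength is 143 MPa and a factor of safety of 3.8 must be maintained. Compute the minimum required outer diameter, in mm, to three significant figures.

d_o = 75.5 mm

τ_allow = 143/3.8 = 37.63 MPa.
For a hollow shaft τ = 16T/[πd_o³(1−k⁴)] with k = 0.58, so 1−k⁴ = 0.8868.
d_o³ = 16T/[π τ_allow (1−k⁴)] = 16×2820000/(π×37.63×0.8868) = 430400 mm³.
d_o = 75.50 mm.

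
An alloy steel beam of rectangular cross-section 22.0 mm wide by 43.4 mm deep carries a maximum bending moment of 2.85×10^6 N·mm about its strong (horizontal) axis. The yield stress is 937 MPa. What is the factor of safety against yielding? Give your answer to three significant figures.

Section modulus S = bh²/6 = 22.0×43.4²/6 = 6906 mm³.
σ = M/S = 2850000/6906 = 412.7 MPa.
n = 937/412.7 = 2.271.

n = 2.27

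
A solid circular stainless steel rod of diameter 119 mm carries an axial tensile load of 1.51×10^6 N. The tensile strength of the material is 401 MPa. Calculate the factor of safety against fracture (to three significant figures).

A = πd²/4 = 11120 mm².
σ = F/A = 1510000/11120 = 135.8 MPa.
n = 401/135.8 = 2.954.

n = 2.95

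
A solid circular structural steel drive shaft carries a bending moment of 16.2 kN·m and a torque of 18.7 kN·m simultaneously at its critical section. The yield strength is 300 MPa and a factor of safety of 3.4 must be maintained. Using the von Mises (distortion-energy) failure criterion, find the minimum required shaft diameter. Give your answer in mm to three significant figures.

d = 138 mm

σ_allow = σ_y/n = 300/3.4 = 88.24 MPa.
For a solid shaft σ_b = 32M/(πd³) and τ = 16T/(πd³), so the von Mises stress is σ' = (16/πd³)·√(4M²+3T²).
√(4M²+3T²) = √(4×(1.620×10^7)² + 3×(1.870×10^7)²) = 4.581×10^7 N·mm.
d³ = 16×4.581×10^7/(π×88.24) = 2.644×10^6 mm³.
d = 138.3 mm.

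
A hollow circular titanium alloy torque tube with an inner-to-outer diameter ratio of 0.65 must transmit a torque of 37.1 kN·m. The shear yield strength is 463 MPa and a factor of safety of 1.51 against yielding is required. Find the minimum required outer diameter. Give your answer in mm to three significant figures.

d_o = 90.9 mm

τ_allow = 463/1.51 = 306.6 MPa.
For a hollow shaft τ = 16T/[πd_o³(1−k⁴)] with k = 0.65, so 1−k⁴ = 0.8215.
d_o³ = 16T/[π τ_allow (1−k⁴)] = 16×3.7100×10^7/(π×306.6×0.8215) = 750100 mm³.
d_o = 90.86 mm.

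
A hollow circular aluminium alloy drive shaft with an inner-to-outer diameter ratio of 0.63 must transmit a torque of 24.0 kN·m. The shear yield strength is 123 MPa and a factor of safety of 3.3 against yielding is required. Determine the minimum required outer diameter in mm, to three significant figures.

d_o = 157 mm

τ_allow = 123/3.3 = 37.27 MPa.
For a hollow shaft τ = 16T/[πd_o³(1−k⁴)] with k = 0.63, so 1−k⁴ = 0.8425.
d_o³ = 16T/[π τ_allow (1−k⁴)] = 16×2.4000×10^7/(π×37.27×0.8425) = 3.893×10^6 mm³.
d_o = 157.3 mm.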